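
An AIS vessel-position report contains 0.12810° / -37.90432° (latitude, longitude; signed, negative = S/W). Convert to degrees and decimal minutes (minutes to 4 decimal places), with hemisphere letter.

0° 7.6860′ N, 37° 54.2592′ W

φ: minutes = (0.128100 − 0) × 60 = 7.686000
Longitude is negative → W; |value| = 37.904320
Longitude: fractional part 0.904320 → 54.259200 minutes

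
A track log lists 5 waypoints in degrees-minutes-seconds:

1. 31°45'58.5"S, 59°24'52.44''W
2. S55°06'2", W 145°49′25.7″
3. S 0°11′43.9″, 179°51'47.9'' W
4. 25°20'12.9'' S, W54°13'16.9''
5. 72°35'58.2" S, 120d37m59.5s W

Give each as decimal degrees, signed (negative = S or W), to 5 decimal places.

Point 1:
  Latitude: 31 + 45/60 + 58.5/3600 = 31.766250
  S → negative
  Longitude: 24′ + 52.44″ = 24.87400′; 59 + 24.87400/60 = 59.414567
  W → negative
Point 2:
  Latitude: 55° + 6/60 + 2/3600 = 55 + 0.100000 + 0.000556 = 55.100556
  S → negative
  Lon: 145 + 49/60 + 25.7/3600 = 145.823806
  W → negative
Point 3:
  Lat: 11′ + 43.9″ = 11.73167′; 0 + 11.73167/60 = 0.195528
  S ⇒ negate
  λ: 179 + 51/60 + 47.9/3600 = 179.863306
  W ⇒ negate
Point 4:
  Lat: 20′ + 12.9″ = 20.21500′; 25 + 20.21500/60 = 25.336917
  S ⇒ negate
  Lon: 54° + 13/60 + 16.9/3600 = 54 + 0.216667 + 0.004694 = 54.221361
  hemisphere W, so the sign is −
Point 5:
  Lat: 72 + 35/60 + 58.2/3600 = 72.599500
  S → negative
  λ: 37′ + 59.5″ = 37.99167′; 120 + 37.99167/60 = 120.633194
  hemisphere W, so the sign is −

1. -31.76625, -59.41457
2. -55.10056, -145.82381
3. -0.19553, -179.86331
4. -25.33692, -54.22136
5. -72.59950, -120.63319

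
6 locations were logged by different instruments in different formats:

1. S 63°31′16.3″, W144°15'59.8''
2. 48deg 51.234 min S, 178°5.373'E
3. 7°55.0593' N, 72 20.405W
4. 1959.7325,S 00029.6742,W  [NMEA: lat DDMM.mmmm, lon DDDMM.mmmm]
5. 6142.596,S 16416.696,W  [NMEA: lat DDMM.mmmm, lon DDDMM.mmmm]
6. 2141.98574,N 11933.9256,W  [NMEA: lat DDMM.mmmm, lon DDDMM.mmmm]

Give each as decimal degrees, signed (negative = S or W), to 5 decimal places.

Point 1:
  φ: 63° + 31/60 + 16.3/3600 = 63 + 0.516667 + 0.004528 = 63.521194
  S ⇒ negate
  Lon: 15′ + 59.8″ = 15.99667′; 144 + 15.99667/60 = 144.266611
  W ⇒ negate
Point 2:
  Lat: 51.234′ = 0.853900°; total 48.853900
  S → negative
  Longitude: 5.373′ = 0.089550°; total 178.089550
  E → positive
Point 3:
  Latitude: 7 + 55.0593/60 = 7.917655
  N → positive
  λ: 20.405′ = 0.340083°; total 72.340083
  W ⇒ negate
Point 4:
  φ: degrees = first 2 digits = 19, minutes = 59.7325; 19 + 59.7325/60 = 19.995542
  S ⇒ negate
  λ: split at 3 digits → 000° and 29.6742′; 0 + 29.6742/60 = 0.494570
  W → negative
Point 5:
  φ: split at 2 digits → 61° and 42.596′; 61 + 42.596/60 = 61.709933
  hemisphere S, so the sign is −
  Lon: degrees = first 3 digits = 164, minutes = 16.696; 164 + 16.696/60 = 164.278267
  hemisphere W, so the sign is −
Point 6:
  Lat: split at 2 digits → 21° and 41.98574′; 21 + 41.98574/60 = 21.699762
  N ⇒ keep positive
  λ: split at 3 digits → 119° and 33.9256′; 119 + 33.9256/60 = 119.565427
  hemisphere W, so the sign is −

1. -63.52119, -144.26661
2. -48.85390, 178.08955
3. 7.91766, -72.34008
4. -19.99554, -0.49457
5. -61.70993, -164.27827
6. 21.69976, -119.56543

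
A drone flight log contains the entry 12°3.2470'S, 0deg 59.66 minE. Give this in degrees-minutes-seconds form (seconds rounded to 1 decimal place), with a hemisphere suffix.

12°03′14.8″ S, 0°59′39.6″ E

Latitude: 3.24700′ → 3′ and 0.24700 × 60 = 14.820″
λ: 59.66000′ → 59′ and 0.66000 × 60 = 39.600″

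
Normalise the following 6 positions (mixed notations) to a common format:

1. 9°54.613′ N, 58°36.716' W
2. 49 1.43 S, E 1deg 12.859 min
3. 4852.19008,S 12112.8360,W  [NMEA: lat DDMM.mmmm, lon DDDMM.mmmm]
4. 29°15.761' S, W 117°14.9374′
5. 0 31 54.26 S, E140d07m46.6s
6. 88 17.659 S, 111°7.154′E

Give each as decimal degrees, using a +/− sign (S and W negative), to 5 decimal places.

Point 1:
  φ: 9 + 54.613/60 = 9.910217
  N → positive
  λ: 36.716′ = 0.611933°; total 58.611933
  W → negative
Point 2:
  Latitude: 1.43′ = 0.023833°; total 49.023833
  hemisphere S, so the sign is −
  Lon: 1 + 12.859/60 = 1.214317
  E ⇒ keep positive
Point 3:
  Latitude: split at 2 digits → 48° and 52.19008′; 48 + 52.19008/60 = 48.869835
  hemisphere S, so the sign is −
  λ: degrees = first 3 digits = 121, minutes = 12.836; 121 + 12.836/60 = 121.213933
  W → negative
Point 4:
  Lat: 15.761′ = 0.262683°; total 29.262683
  S ⇒ negate
  λ: 117 + 14.9374/60 = 117.248957
  hemisphere W, so the sign is −
Point 5:
  Latitude: 31′ + 54.26″ = 31.90433′; 0 + 31.90433/60 = 0.531739
  S ⇒ negate
  Lon: 7′ + 46.6″ = 7.77667′; 140 + 7.77667/60 = 140.129611
  E → positive
Point 6:
  Latitude: 17.659′ = 0.294317°; total 88.294317
  S ⇒ negate
  Longitude: 7.154′ = 0.119233°; total 111.119233
  E → positive

1. 9.91022, -58.61193
2. -49.02383, 1.21432
3. -48.86983, -121.21393
4. -29.26268, -117.24896
5. -0.53174, 140.12961
6. -88.29432, 111.11923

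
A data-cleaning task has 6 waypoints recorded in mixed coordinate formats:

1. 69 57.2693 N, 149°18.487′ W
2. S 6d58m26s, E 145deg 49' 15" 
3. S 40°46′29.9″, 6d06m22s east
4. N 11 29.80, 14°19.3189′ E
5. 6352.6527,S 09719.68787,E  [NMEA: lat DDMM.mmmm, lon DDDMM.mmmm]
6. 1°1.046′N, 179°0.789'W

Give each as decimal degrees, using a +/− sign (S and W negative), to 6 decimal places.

1. 69.954488, -149.308117
2. -6.973889, 145.820833
3. -40.774972, 6.106111
4. 11.496667, 14.321982
5. -63.877545, 97.328131
6. 1.017433, -179.013150

Point 1:
  φ: 57.2693′ = 0.954488°; total 69.9544883
  N → positive
  λ: 18.487′ = 0.308117°; total 149.3081167
  W ⇒ negate
Point 2:
  Lat: 58′ + 26″ = 58.43333′; 6 + 58.43333/60 = 6.9738889
  S ⇒ negate
  Longitude: 145° + 49/60 + 15/3600 = 145 + 0.816667 + 0.004167 = 145.8208333
  E → positive
Point 3:
  Lat: 46′ + 29.9″ = 46.49833′; 40 + 46.49833/60 = 40.7749722
  hemisphere S, so the sign is −
  Longitude: 6° + 6/60 + 22/3600 = 6 + 0.100000 + 0.006111 = 6.1061111
  E ⇒ keep positive
Point 4:
  φ: 11 + 29.8/60 = 11.4966667
  N ⇒ keep positive
  Longitude: 19.3189′ = 0.321982°; total 14.3219817
  E → positive
Point 5:
  Lat: degrees = first 2 digits = 63, minutes = 52.6527; 63 + 52.6527/60 = 63.8775450
  hemisphere S, so the sign is −
  Lon: split at 3 digits → 097° and 19.68787′; 97 + 19.68787/60 = 97.3281312
  E ⇒ keep positive
Point 6:
  φ: 1 + 1.046/60 = 1.0174333
  N ⇒ keep positive
  Lon: 179 + 0.789/60 = 179.0131500
  W ⇒ negate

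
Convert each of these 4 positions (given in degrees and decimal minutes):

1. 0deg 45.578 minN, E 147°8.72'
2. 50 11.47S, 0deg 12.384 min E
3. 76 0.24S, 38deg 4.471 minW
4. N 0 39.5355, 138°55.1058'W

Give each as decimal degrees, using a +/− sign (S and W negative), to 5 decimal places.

Point 1:
  Lat: 0 + 45.578/60 = 0.759633
  N ⇒ keep positive
  Longitude: 147 + 8.72/60 = 147.145333
  E ⇒ keep positive
Point 2:
  φ: 11.47′ = 0.191167°; total 50.191167
  S ⇒ negate
  Longitude: 0 + 12.384/60 = 0.206400
  E → positive
Point 3:
  φ: 76 + 0.24/60 = 76.004000
  S ⇒ negate
  Lon: 4.471′ = 0.074517°; total 38.074517
  W ⇒ negate
Point 4:
  Latitude: 39.5355′ = 0.658925°; total 0.658925
  N → positive
  λ: 55.1058′ = 0.918430°; total 138.918430
  W ⇒ negate

1. 0.75963, 147.14533
2. -50.19117, 0.20640
3. -76.00400, -38.07452
4. 0.65893, -138.91843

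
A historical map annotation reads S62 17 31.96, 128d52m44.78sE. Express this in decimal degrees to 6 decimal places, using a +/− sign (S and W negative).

-62.292211, 128.879106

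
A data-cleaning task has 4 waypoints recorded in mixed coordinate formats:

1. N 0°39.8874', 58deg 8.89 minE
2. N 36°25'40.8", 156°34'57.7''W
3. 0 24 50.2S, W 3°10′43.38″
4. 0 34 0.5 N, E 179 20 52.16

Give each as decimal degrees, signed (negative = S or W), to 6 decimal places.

Point 1:
  φ: 39.8874′ = 0.664790°; total 0.6647900
  N ⇒ keep positive
  Longitude: 58 + 8.89/60 = 58.1481667
  E → positive
Point 2:
  φ: 36 + 25/60 + 40.8/3600 = 36.4280000
  N → positive
  Lon: 34′ + 57.7″ = 34.96167′; 156 + 34.96167/60 = 156.5826944
  W ⇒ negate
Point 3:
  Latitude: 0° + 24/60 + 50.2/3600 = 0 + 0.400000 + 0.013944 = 0.4139444
  S → negative
  Lon: 3° + 10/60 + 43.38/3600 = 3 + 0.166667 + 0.012050 = 3.1787167
  hemisphere W, so the sign is −
Point 4:
  Lat: 0 + 34/60 + 0.5/3600 = 0.5668056
  N → positive
  λ: 179° + 20/60 + 52.16/3600 = 179 + 0.333333 + 0.014489 = 179.3478222
  E → positive

1. 0.664790, 58.148167
2. 36.428000, -156.582694
3. -0.413944, -3.178717
4. 0.566806, 179.347822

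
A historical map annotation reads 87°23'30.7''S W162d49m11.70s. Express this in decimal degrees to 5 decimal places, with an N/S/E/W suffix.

Lat: 87° + 23/60 + 30.7/3600 = 87 + 0.383333 + 0.008528 = 87.391861
Lon: 162 + 49/60 + 11.7/3600 = 162.819917

87.39186° S, 162.81992° W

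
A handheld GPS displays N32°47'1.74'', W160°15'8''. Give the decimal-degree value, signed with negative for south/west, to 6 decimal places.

32.783817, -160.252222

Latitude: 47′ + 1.74″ = 47.02900′; 32 + 47.02900/60 = 32.7838167
N ⇒ keep positive
Longitude: 160° + 15/60 + 8/3600 = 160 + 0.250000 + 0.002222 = 160.2522222
W → negative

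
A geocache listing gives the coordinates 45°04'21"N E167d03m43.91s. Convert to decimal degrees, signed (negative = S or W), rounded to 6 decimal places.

45.072500, 167.062197

Lat: 45° + 4/60 + 21/3600 = 45 + 0.066667 + 0.005833 = 45.0725000
N ⇒ keep positive
Lon: 167 + 3/60 + 43.91/3600 = 167.0621972
E ⇒ keep positive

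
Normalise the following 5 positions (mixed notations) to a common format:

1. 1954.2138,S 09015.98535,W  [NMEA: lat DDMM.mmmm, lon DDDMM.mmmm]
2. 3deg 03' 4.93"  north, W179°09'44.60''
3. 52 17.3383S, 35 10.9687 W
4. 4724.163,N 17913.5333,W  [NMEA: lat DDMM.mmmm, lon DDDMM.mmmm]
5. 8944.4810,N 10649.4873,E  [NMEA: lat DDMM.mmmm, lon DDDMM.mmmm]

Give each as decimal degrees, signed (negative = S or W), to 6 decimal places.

1. -19.903563, -90.266423
2. 3.051369, -179.162389
3. -52.288972, -35.182812
4. 47.402717, -179.225555
5. 89.741350, 106.824788

Point 1:
  Lat: split at 2 digits → 19° and 54.2138′; 19 + 54.2138/60 = 19.9035633
  hemisphere S, so the sign is −
  λ: degrees = first 3 digits = 90, minutes = 15.98535; 90 + 15.98535/60 = 90.2664225
  W ⇒ negate
Point 2:
  Lat: 3′ + 4.93″ = 3.08217′; 3 + 3.08217/60 = 3.0513694
  N → positive
  Lon: 9′ + 44.6″ = 9.74333′; 179 + 9.74333/60 = 179.1623889
  W ⇒ negate
Point 3:
  Lat: 52 + 17.3383/60 = 52.2889717
  S ⇒ negate
  Lon: 35 + 10.9687/60 = 35.1828117
  W → negative
Point 4:
  φ: degrees = first 2 digits = 47, minutes = 24.163; 47 + 24.163/60 = 47.4027167
  N → positive
  Lon: split at 3 digits → 179° and 13.5333′; 179 + 13.5333/60 = 179.2255550
  W ⇒ negate
Point 5:
  Lat: split at 2 digits → 89° and 44.481′; 89 + 44.481/60 = 89.7413500
  N ⇒ keep positive
  Longitude: split at 3 digits → 106° and 49.4873′; 106 + 49.4873/60 = 106.8247883
  E → positive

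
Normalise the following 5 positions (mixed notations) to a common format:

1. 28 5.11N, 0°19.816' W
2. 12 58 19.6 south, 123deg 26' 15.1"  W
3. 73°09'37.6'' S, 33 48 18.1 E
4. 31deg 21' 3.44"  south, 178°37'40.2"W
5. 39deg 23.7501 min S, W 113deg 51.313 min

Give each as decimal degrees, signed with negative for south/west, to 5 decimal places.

Point 1:
  Lat: 28 + 5.11/60 = 28.085167
  N ⇒ keep positive
  λ: 0 + 19.816/60 = 0.330267
  W → negative
Point 2:
  Latitude: 58′ + 19.6″ = 58.32667′; 12 + 58.32667/60 = 12.972111
  S → negative
  λ: 26′ + 15.1″ = 26.25167′; 123 + 26.25167/60 = 123.437528
  hemisphere W, so the sign is −
Point 3:
  Latitude: 73 + 9/60 + 37.6/3600 = 73.160444
  S ⇒ negate
  λ: 33 + 48/60 + 18.1/3600 = 33.805028
  E ⇒ keep positive
Point 4:
  Latitude: 21′ + 3.44″ = 21.05733′; 31 + 21.05733/60 = 31.350956
  hemisphere S, so the sign is −
  Lon: 37′ + 40.2″ = 37.67000′; 178 + 37.67000/60 = 178.627833
  W → negative
Point 5:
  Lat: 39 + 23.7501/60 = 39.395835
  hemisphere S, so the sign is −
  Longitude: 113 + 51.313/60 = 113.855217
  W → negative

1. 28.08517, -0.33027
2. -12.97211, -123.43753
3. -73.16044, 33.80503
4. -31.35096, -178.62783
5. -39.39584, -113.85522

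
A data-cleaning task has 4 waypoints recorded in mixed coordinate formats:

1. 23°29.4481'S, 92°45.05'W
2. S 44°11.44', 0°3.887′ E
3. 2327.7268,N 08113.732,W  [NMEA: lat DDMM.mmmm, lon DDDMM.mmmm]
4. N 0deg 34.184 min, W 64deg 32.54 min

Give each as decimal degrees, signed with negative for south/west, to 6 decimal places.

1. -23.490802, -92.750833
2. -44.190667, 0.064783
3. 23.462113, -81.228867
4. 0.569733, -64.542333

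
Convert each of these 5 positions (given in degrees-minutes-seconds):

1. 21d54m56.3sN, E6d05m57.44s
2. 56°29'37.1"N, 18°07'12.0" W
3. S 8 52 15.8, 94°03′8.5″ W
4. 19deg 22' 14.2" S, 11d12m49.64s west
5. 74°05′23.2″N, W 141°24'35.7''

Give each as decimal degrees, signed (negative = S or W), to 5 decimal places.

1. 21.91564, 6.09929
2. 56.49364, -18.12000
3. -8.87106, -94.05236
4. -19.37061, -11.21379
5. 74.08978, -141.40992

Point 1:
  Lat: 54′ + 56.3″ = 54.93833′; 21 + 54.93833/60 = 21.915639
  N → positive
  Lon: 5′ + 57.44″ = 5.95733′; 6 + 5.95733/60 = 6.099289
  E → positive
Point 2:
  Lat: 56° + 29/60 + 37.1/3600 = 56 + 0.483333 + 0.010306 = 56.493639
  N → positive
  λ: 18° + 7/60 + 12/3600 = 18 + 0.116667 + 0.003333 = 18.120000
  hemisphere W, so the sign is −
Point 3:
  Latitude: 8° + 52/60 + 15.8/3600 = 8 + 0.866667 + 0.004389 = 8.871056
  hemisphere S, so the sign is −
  λ: 94° + 3/60 + 8.5/3600 = 94 + 0.050000 + 0.002361 = 94.052361
  W → negative
Point 4:
  φ: 19 + 22/60 + 14.2/3600 = 19.370611
  hemisphere S, so the sign is −
  Longitude: 12′ + 49.64″ = 12.82733′; 11 + 12.82733/60 = 11.213789
  W → negative
Point 5:
  Lat: 5′ + 23.2″ = 5.38667′; 74 + 5.38667/60 = 74.089778
  N ⇒ keep positive
  λ: 24′ + 35.7″ = 24.59500′; 141 + 24.59500/60 = 141.409917
  W ⇒ negate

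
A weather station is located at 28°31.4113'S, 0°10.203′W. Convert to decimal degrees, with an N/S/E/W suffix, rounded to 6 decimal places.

28.523522° S, 0.170050° W

Latitude: 28 + 31.4113/60 = 28.5235217
Longitude: 0 + 10.203/60 = 0.1700500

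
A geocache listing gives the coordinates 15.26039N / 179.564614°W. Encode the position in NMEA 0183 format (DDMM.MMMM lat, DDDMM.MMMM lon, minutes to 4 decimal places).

1515.6234,N / 17933.8768,W

φ: fractional part 0.260390 → 15.623400 minutes
Longitude: fractional part 0.564614 → 33.876840 minutes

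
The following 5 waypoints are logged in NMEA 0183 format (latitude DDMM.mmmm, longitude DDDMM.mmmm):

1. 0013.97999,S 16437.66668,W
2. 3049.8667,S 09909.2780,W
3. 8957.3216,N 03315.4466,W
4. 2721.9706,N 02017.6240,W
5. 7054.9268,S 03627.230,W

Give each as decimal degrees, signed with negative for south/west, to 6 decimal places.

1. -0.233000, -164.627778
2. -30.831112, -99.154633
3. 89.955360, -33.257443
4. 27.366177, -20.293733
5. -70.915447, -36.453833

Point 1:
  Lat: degrees = first 2 digits = 0, minutes = 13.97999; 0 + 13.97999/60 = 0.2329998
  S → negative
  Longitude: degrees = first 3 digits = 164, minutes = 37.66668; 164 + 37.66668/60 = 164.6277780
  W ⇒ negate
Point 2:
  Latitude: degrees = first 2 digits = 30, minutes = 49.8667; 30 + 49.8667/60 = 30.8311117
  hemisphere S, so the sign is −
  Longitude: degrees = first 3 digits = 99, minutes = 9.278; 99 + 9.278/60 = 99.1546333
  hemisphere W, so the sign is −
Point 3:
  φ: split at 2 digits → 89° and 57.3216′; 89 + 57.3216/60 = 89.9553600
  N ⇒ keep positive
  Lon: split at 3 digits → 033° and 15.4466′; 33 + 15.4466/60 = 33.2574433
  hemisphere W, so the sign is −
Point 4:
  Lat: degrees = first 2 digits = 27, minutes = 21.9706; 27 + 21.9706/60 = 27.3661767
  N → positive
  Longitude: split at 3 digits → 020° and 17.624′; 20 + 17.624/60 = 20.2937333
  hemisphere W, so the sign is −
Point 5:
  φ: degrees = first 2 digits = 70, minutes = 54.9268; 70 + 54.9268/60 = 70.9154467
  S → negative
  λ: degrees = first 3 digits = 36, minutes = 27.23; 36 + 27.23/60 = 36.4538333
  W → negative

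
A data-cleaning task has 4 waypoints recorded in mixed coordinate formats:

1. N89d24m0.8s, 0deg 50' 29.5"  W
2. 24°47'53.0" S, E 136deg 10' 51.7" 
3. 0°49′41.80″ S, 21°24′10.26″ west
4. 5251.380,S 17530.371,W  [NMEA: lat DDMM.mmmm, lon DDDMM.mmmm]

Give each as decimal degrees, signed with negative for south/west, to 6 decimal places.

1. 89.400222, -0.841528
2. -24.798056, 136.181028
3. -0.828278, -21.402850
4. -52.856333, -175.506183

Point 1:
  Latitude: 24′ + 0.8″ = 24.01333′; 89 + 24.01333/60 = 89.4002222
  N → positive
  Lon: 50′ + 29.5″ = 50.49167′; 0 + 50.49167/60 = 0.8415278
  W → negative
Point 2:
  φ: 24° + 47/60 + 53/3600 = 24 + 0.783333 + 0.014722 = 24.7980556
  S ⇒ negate
  Longitude: 10′ + 51.7″ = 10.86167′; 136 + 10.86167/60 = 136.1810278
  E ⇒ keep positive
Point 3:
  Lat: 49′ + 41.8″ = 49.69667′; 0 + 49.69667/60 = 0.8282778
  hemisphere S, so the sign is −
  Lon: 21 + 24/60 + 10.26/3600 = 21.4028500
  W ⇒ negate
Point 4:
  φ: split at 2 digits → 52° and 51.38′; 52 + 51.38/60 = 52.8563333
  S ⇒ negate
  Lon: degrees = first 3 digits = 175, minutes = 30.371; 175 + 30.371/60 = 175.5061833
  W → negative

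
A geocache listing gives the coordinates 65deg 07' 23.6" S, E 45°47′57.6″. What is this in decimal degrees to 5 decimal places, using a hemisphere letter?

65.12322° S, 45.79933° E

Lat: 65° + 7/60 + 23.6/3600 = 65 + 0.116667 + 0.006556 = 65.123222
Lon: 45° + 47/60 + 57.6/3600 = 45 + 0.783333 + 0.016000 = 45.799333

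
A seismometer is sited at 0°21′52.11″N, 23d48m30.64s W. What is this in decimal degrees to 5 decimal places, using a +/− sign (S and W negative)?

Latitude: 21′ + 52.11″ = 21.86850′; 0 + 21.86850/60 = 0.364475
N ⇒ keep positive
Lon: 48′ + 30.64″ = 48.51067′; 23 + 48.51067/60 = 23.808511
W → negative

0.36448, -23.80851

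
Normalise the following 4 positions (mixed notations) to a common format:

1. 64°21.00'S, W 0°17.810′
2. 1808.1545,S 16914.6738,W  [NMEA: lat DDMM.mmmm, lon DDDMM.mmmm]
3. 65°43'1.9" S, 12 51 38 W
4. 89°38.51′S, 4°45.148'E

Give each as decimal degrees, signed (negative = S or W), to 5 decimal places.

Point 1:
  Lat: 21′ = 0.350000°; total 64.350000
  S ⇒ negate
  λ: 17.81′ = 0.296833°; total 0.296833
  hemisphere W, so the sign is −
Point 2:
  Latitude: degrees = first 2 digits = 18, minutes = 8.1545; 18 + 8.1545/60 = 18.135908
  hemisphere S, so the sign is −
  Longitude: degrees = first 3 digits = 169, minutes = 14.6738; 169 + 14.6738/60 = 169.244563
  W → negative
Point 3:
  Latitude: 65° + 43/60 + 1.9/3600 = 65 + 0.716667 + 0.000528 = 65.717194
  S ⇒ negate
  Lon: 12° + 51/60 + 38/3600 = 12 + 0.850000 + 0.010556 = 12.860556
  hemisphere W, so the sign is −
Point 4:
  Lat: 89 + 38.51/60 = 89.641833
  S ⇒ negate
  λ: 4 + 45.148/60 = 4.752467
  E → positive

1. -64.35000, -0.29683
2. -18.13591, -169.24456
3. -65.71719, -12.86056
4. -89.64183, 4.75247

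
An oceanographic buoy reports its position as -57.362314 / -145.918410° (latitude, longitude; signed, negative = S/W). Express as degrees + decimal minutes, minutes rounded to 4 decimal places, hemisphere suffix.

57° 21.7388′ S, 145° 55.1046′ W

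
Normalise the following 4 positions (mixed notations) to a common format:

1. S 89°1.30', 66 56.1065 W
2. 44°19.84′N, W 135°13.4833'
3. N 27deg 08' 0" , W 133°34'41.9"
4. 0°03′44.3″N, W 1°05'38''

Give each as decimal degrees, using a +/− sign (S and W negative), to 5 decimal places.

Point 1:
  Latitude: 89 + 1.3/60 = 89.021667
  hemisphere S, so the sign is −
  Longitude: 66 + 56.1065/60 = 66.935108
  W ⇒ negate
Point 2:
  Latitude: 19.84′ = 0.330667°; total 44.330667
  N ⇒ keep positive
  λ: 135 + 13.4833/60 = 135.224722
  W ⇒ negate
Point 3:
  Latitude: 27 + 8/60 + 0/3600 = 27.133333
  N → positive
  Lon: 133° + 34/60 + 41.9/3600 = 133 + 0.566667 + 0.011639 = 133.578306
  hemisphere W, so the sign is −
Point 4:
  φ: 3′ + 44.3″ = 3.73833′; 0 + 3.73833/60 = 0.062306
  N → positive
  Longitude: 1 + 5/60 + 38/3600 = 1.093889
  W ⇒ negate

1. -89.02167, -66.93511
2. 44.33067, -135.22472
3. 27.13333, -133.57831
4. 0.06231, -1.09389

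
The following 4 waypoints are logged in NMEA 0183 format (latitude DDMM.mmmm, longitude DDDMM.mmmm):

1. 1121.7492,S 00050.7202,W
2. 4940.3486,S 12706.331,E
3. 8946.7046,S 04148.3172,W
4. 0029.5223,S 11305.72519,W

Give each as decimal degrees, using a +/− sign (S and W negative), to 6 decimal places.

1. -11.362487, -0.845337
2. -49.672477, 127.105517
3. -89.778410, -41.805287
4. -0.492038, -113.095420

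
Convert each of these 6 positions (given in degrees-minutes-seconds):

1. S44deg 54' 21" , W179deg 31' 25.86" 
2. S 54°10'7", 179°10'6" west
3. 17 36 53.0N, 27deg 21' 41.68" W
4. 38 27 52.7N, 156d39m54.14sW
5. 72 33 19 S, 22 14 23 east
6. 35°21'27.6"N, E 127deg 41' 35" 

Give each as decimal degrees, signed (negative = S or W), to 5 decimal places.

Point 1:
  φ: 44 + 54/60 + 21/3600 = 44.905833
  S → negative
  Longitude: 179° + 31/60 + 25.86/3600 = 179 + 0.516667 + 0.007183 = 179.523850
  W ⇒ negate
Point 2:
  φ: 54° + 10/60 + 7/3600 = 54 + 0.166667 + 0.001944 = 54.168611
  hemisphere S, so the sign is −
  λ: 179 + 10/60 + 6/3600 = 179.168333
  W ⇒ negate
Point 3:
  φ: 17 + 36/60 + 53/3600 = 17.614722
  N ⇒ keep positive
  λ: 27° + 21/60 + 41.68/3600 = 27 + 0.350000 + 0.011578 = 27.361578
  hemisphere W, so the sign is −
Point 4:
  Latitude: 38 + 27/60 + 52.7/3600 = 38.464639
  N ⇒ keep positive
  Longitude: 39′ + 54.14″ = 39.90233′; 156 + 39.90233/60 = 156.665039
  W ⇒ negate
Point 5:
  Latitude: 72° + 33/60 + 19/3600 = 72 + 0.550000 + 0.005278 = 72.555278
  hemisphere S, so the sign is −
  λ: 22° + 14/60 + 23/3600 = 22 + 0.233333 + 0.006389 = 22.239722
  E → positive
Point 6:
  φ: 35 + 21/60 + 27.6/3600 = 35.357667
  N ⇒ keep positive
  Longitude: 127° + 41/60 + 35/3600 = 127 + 0.683333 + 0.009722 = 127.693056
  E ⇒ keep positive

1. -44.90583, -179.52385
2. -54.16861, -179.16833
3. 17.61472, -27.36158
4. 38.46464, -156.66504
5. -72.55528, 22.23972
6. 35.35767, 127.69306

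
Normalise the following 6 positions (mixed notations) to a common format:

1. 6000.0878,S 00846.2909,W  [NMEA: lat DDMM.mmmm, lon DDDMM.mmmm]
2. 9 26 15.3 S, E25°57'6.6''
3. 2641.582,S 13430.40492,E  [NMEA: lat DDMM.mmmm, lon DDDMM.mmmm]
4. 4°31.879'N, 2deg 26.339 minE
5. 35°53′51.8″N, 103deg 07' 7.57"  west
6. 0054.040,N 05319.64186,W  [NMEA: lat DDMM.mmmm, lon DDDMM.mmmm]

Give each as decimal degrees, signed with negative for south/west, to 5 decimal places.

Point 1:
  φ: split at 2 digits → 60° and 0.0878′; 60 + 0.0878/60 = 60.001463
  hemisphere S, so the sign is −
  Lon: degrees = first 3 digits = 8, minutes = 46.2909; 8 + 46.2909/60 = 8.771515
  W → negative
Point 2:
  φ: 9° + 26/60 + 15.3/3600 = 9 + 0.433333 + 0.004250 = 9.437583
  hemisphere S, so the sign is −
  λ: 25° + 57/60 + 6.6/3600 = 25 + 0.950000 + 0.001833 = 25.951833
  E ⇒ keep positive
Point 3:
  φ: degrees = first 2 digits = 26, minutes = 41.582; 26 + 41.582/60 = 26.693033
  hemisphere S, so the sign is −
  λ: split at 3 digits → 134° and 30.40492′; 134 + 30.40492/60 = 134.506749
  E → positive
Point 4:
  Latitude: 31.879′ = 0.531317°; total 4.531317
  N ⇒ keep positive
  Lon: 26.339′ = 0.438983°; total 2.438983
  E ⇒ keep positive
Point 5:
  Latitude: 35° + 53/60 + 51.8/3600 = 35 + 0.883333 + 0.014389 = 35.897722
  N ⇒ keep positive
  Longitude: 103 + 7/60 + 7.57/3600 = 103.118769
  W ⇒ negate
Point 6:
  φ: split at 2 digits → 00° and 54.04′; 0 + 54.04/60 = 0.900667
  N ⇒ keep positive
  Lon: split at 3 digits → 053° and 19.64186′; 53 + 19.64186/60 = 53.327364
  W ⇒ negate

1. -60.00146, -8.77152
2. -9.43758, 25.95183
3. -26.69303, 134.50675
4. 4.53132, 2.43898
5. 35.89772, -103.11877
6. 0.90067, -53.32736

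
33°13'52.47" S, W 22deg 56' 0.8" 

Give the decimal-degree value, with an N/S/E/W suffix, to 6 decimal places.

φ: 13′ + 52.47″ = 13.87450′; 33 + 13.87450/60 = 33.2312417
Lon: 22° + 56/60 + 0.8/3600 = 22 + 0.933333 + 0.000222 = 22.9335556

33.231242° S, 22.933556° W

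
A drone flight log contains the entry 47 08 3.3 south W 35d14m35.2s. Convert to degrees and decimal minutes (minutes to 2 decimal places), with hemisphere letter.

φ: 8 + 3.3/60 = 8.0550′
λ: 14 + 35.2/60 = 14.5867′

47° 8.06′ S, 35° 14.59′ W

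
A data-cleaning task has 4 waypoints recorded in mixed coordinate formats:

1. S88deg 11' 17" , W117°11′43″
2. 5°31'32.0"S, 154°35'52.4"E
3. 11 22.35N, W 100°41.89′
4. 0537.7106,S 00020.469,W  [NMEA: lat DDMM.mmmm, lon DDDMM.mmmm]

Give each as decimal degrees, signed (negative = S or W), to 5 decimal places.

1. -88.18806, -117.19528
2. -5.52556, 154.59789
3. 11.37250, -100.69817
4. -5.62851, -0.34115

Point 1:
  Lat: 88° + 11/60 + 17/3600 = 88 + 0.183333 + 0.004722 = 88.188056
  S → negative
  λ: 11′ + 43″ = 11.71667′; 117 + 11.71667/60 = 117.195278
  W ⇒ negate
Point 2:
  φ: 5° + 31/60 + 32/3600 = 5 + 0.516667 + 0.008889 = 5.525556
  S → negative
  Longitude: 154 + 35/60 + 52.4/3600 = 154.597889
  E ⇒ keep positive
Point 3:
  Lat: 11 + 22.35/60 = 11.372500
  N ⇒ keep positive
  Lon: 41.89′ = 0.698167°; total 100.698167
  W ⇒ negate
Point 4:
  Lat: split at 2 digits → 05° and 37.7106′; 5 + 37.7106/60 = 5.628510
  S → negative
  Longitude: degrees = first 3 digits = 0, minutes = 20.469; 0 + 20.469/60 = 0.341150
  hemisphere W, so the sign is −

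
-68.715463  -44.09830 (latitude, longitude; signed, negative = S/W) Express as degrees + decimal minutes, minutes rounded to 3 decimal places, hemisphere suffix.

Latitude is negative → S; |value| = 68.715463
φ: fractional part 0.715463 → 42.92778 minutes
Longitude is negative → W; |value| = 44.098300
Longitude: fractional part 0.098300 → 5.89800 minutes

68° 42.928′ S, 44° 5.898′ W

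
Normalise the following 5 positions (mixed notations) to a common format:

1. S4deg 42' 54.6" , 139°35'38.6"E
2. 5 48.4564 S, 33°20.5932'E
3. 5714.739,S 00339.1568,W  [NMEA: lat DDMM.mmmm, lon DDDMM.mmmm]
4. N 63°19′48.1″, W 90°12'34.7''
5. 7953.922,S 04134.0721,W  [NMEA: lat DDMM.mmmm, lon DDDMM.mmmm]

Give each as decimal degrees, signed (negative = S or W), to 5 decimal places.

1. -4.71517, 139.59406
2. -5.80761, 33.34322
3. -57.24565, -3.65261
4. 63.33003, -90.20964
5. -79.89870, -41.56787

Point 1:
  Latitude: 4 + 42/60 + 54.6/3600 = 4.715167
  S ⇒ negate
  Lon: 139 + 35/60 + 38.6/3600 = 139.594056
  E ⇒ keep positive
Point 2:
  Lat: 5 + 48.4564/60 = 5.807607
  hemisphere S, so the sign is −
  Lon: 20.5932′ = 0.343220°; total 33.343220
  E → positive
Point 3:
  φ: degrees = first 2 digits = 57, minutes = 14.739; 57 + 14.739/60 = 57.245650
  S ⇒ negate
  λ: degrees = first 3 digits = 3, minutes = 39.1568; 3 + 39.1568/60 = 3.652613
  W → negative
Point 4:
  φ: 63° + 19/60 + 48.1/3600 = 63 + 0.316667 + 0.013361 = 63.330028
  N → positive
  Longitude: 90° + 12/60 + 34.7/3600 = 90 + 0.200000 + 0.009639 = 90.209639
  W → negative
Point 5:
  Latitude: degrees = first 2 digits = 79, minutes = 53.922; 79 + 53.922/60 = 79.898700
  hemisphere S, so the sign is −
  Lon: split at 3 digits → 041° and 34.0721′; 41 + 34.0721/60 = 41.567868
  W ⇒ negate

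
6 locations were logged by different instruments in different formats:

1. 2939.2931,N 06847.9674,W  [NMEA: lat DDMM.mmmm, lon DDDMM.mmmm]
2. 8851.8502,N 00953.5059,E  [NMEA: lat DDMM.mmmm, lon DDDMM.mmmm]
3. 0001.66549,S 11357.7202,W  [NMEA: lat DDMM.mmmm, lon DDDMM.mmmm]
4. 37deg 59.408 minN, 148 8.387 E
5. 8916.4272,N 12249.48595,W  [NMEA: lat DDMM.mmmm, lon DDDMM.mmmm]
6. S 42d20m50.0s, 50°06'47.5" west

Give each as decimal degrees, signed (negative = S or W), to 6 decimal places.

Point 1:
  Latitude: degrees = first 2 digits = 29, minutes = 39.2931; 29 + 39.2931/60 = 29.6548850
  N → positive
  Lon: split at 3 digits → 068° and 47.9674′; 68 + 47.9674/60 = 68.7994567
  W ⇒ negate
Point 2:
  Latitude: degrees = first 2 digits = 88, minutes = 51.8502; 88 + 51.8502/60 = 88.8641700
  N → positive
  Lon: degrees = first 3 digits = 9, minutes = 53.5059; 9 + 53.5059/60 = 9.8917650
  E ⇒ keep positive
Point 3:
  Lat: degrees = first 2 digits = 0, minutes = 1.66549; 0 + 1.66549/60 = 0.0277582
  S ⇒ negate
  λ: split at 3 digits → 113° and 57.7202′; 113 + 57.7202/60 = 113.9620033
  hemisphere W, so the sign is −
Point 4:
  Lat: 37 + 59.408/60 = 37.9901333
  N ⇒ keep positive
  Lon: 8.387′ = 0.139783°; total 148.1397833
  E ⇒ keep positive
Point 5:
  Lat: split at 2 digits → 89° and 16.4272′; 89 + 16.4272/60 = 89.2737867
  N ⇒ keep positive
  λ: degrees = first 3 digits = 122, minutes = 49.48595; 122 + 49.48595/60 = 122.8247658
  W ⇒ negate
Point 6:
  Lat: 42 + 20/60 + 50/3600 = 42.3472222
  S ⇒ negate
  λ: 50 + 6/60 + 47.5/3600 = 50.1131944
  W ⇒ negate

1. 29.654885, -68.799457
2. 88.864170, 9.891765
3. -0.027758, -113.962003
4. 37.990133, 148.139783
5. 89.273787, -122.824766
6. -42.347222, -50.113194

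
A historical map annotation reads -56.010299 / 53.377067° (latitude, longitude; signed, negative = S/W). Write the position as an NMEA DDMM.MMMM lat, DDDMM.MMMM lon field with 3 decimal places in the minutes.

5600.618,S / 05322.624,E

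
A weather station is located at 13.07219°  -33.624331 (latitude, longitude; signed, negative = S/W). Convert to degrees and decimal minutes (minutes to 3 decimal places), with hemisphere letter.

13° 4.331′ N, 33° 37.460′ W

φ: 13° + 0.072190 × 60 = 13° 4.33140′
Longitude is negative → W; |value| = 33.624331
λ: minutes = (33.624331 − 33) × 60 = 37.45986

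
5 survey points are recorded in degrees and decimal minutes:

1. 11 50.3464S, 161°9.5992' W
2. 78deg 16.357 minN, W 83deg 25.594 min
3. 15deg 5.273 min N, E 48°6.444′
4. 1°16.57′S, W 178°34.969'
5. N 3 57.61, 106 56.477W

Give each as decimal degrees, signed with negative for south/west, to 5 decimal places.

1. -11.83911, -161.15999
2. 78.27262, -83.42657
3. 15.08788, 48.10740
4. -1.27617, -178.58282
5. 3.96017, -106.94128

Point 1:
  Latitude: 11 + 50.3464/60 = 11.839107
  S → negative
  Lon: 161 + 9.5992/60 = 161.159987
  W → negative
Point 2:
  φ: 16.357′ = 0.272617°; total 78.272617
  N ⇒ keep positive
  Longitude: 83 + 25.594/60 = 83.426567
  W ⇒ negate
Point 3:
  φ: 15 + 5.273/60 = 15.087883
  N → positive
  λ: 48 + 6.444/60 = 48.107400
  E → positive
Point 4:
  Latitude: 1 + 16.57/60 = 1.276167
  S → negative
  Lon: 34.969′ = 0.582817°; total 178.582817
  W → negative
Point 5:
  φ: 3 + 57.61/60 = 3.960167
  N → positive
  Lon: 56.477′ = 0.941283°; total 106.941283
  W → negative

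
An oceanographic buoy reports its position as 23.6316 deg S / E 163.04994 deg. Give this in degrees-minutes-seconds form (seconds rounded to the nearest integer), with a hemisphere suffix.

Lat: 0.631600 × 60 = 37.89600′ → 37′, remainder × 60 = 53.76″
Lon: 0.049940° → 2.99640′; 0.99640 × 60 = 59.78″
rounding gives 60″ → carry → 163°03′0″

23°37′54″ S, 163°03′0″ E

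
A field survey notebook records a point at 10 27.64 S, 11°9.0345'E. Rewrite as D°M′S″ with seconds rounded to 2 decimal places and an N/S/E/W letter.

10°27′38.40″ S, 11°09′2.07″ E

Lat: fractional minutes 0.64000 × 60 = 38.4000″
Longitude: fractional minutes 0.03450 × 60 = 2.0700″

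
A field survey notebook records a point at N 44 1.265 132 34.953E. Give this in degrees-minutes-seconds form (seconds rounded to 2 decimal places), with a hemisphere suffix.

Latitude: fractional minutes 0.26500 × 60 = 15.9000″
λ: 34.95300′ → 34′ and 0.95300 × 60 = 57.1800″

44°01′15.90″ N, 132°34′57.18″ E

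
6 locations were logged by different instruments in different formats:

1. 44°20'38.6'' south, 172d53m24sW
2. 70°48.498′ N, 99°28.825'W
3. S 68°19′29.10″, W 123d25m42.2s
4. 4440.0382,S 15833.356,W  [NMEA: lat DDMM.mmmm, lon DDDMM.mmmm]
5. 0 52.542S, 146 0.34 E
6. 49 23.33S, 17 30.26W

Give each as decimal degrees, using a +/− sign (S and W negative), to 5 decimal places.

1. -44.34406, -172.89000
2. 70.80830, -99.48042
3. -68.32475, -123.42839
4. -44.66730, -158.55593
5. -0.87570, 146.00567
6. -49.38883, -17.50433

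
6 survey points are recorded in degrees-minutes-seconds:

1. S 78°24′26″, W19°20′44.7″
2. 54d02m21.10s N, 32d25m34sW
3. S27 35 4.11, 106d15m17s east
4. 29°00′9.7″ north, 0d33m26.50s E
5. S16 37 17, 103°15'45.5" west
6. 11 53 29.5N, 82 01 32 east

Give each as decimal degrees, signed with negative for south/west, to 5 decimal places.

Point 1:
  Latitude: 78° + 24/60 + 26/3600 = 78 + 0.400000 + 0.007222 = 78.407222
  S ⇒ negate
  Lon: 20′ + 44.7″ = 20.74500′; 19 + 20.74500/60 = 19.345750
  W → negative
Point 2:
  φ: 54 + 2/60 + 21.1/3600 = 54.039194
  N ⇒ keep positive
  Lon: 32 + 25/60 + 34/3600 = 32.426111
  W ⇒ negate
Point 3:
  φ: 27 + 35/60 + 4.11/3600 = 27.584475
  S ⇒ negate
  Longitude: 106 + 15/60 + 17/3600 = 106.254722
  E ⇒ keep positive
Point 4:
  Lat: 29° + 0/60 + 9.7/3600 = 29 + 0.000000 + 0.002694 = 29.002694
  N → positive
  Lon: 33′ + 26.5″ = 33.44167′; 0 + 33.44167/60 = 0.557361
  E → positive
Point 5:
  φ: 16 + 37/60 + 17/3600 = 16.621389
  hemisphere S, so the sign is −
  λ: 103° + 15/60 + 45.5/3600 = 103 + 0.250000 + 0.012639 = 103.262639
  W ⇒ negate
Point 6:
  φ: 11 + 53/60 + 29.5/3600 = 11.891528
  N ⇒ keep positive
  λ: 82° + 1/60 + 32/3600 = 82 + 0.016667 + 0.008889 = 82.025556
  E ⇒ keep positive

1. -78.40722, -19.34575
2. 54.03919, -32.42611
3. -27.58448, 106.25472
4. 29.00269, 0.55736
5. -16.62139, -103.26264
6. 11.89153, 82.02556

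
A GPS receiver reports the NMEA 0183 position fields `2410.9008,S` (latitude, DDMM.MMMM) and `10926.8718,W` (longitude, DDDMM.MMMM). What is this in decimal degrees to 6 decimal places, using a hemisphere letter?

24.181680° S, 109.447863° W

Latitude: split at 2 digits → 24° and 10.9008′; 24 + 10.9008/60 = 24.1816800
Longitude: split at 3 digits → 109° and 26.8718′; 109 + 26.8718/60 = 109.4478633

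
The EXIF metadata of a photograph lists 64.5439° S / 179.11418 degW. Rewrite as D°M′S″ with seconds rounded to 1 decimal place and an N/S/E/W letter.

64°32′38.0″ S, 179°06′51.0″ W

φ: whole degrees 64; 32.63400′ → 32′ and 38.040″
Lon: 0.114180 × 60 = 6.85080′ → 6′, remainder × 60 = 51.048″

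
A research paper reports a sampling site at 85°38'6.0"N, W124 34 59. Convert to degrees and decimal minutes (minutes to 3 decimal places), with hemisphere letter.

Latitude: 38 + 6/60 = 38.10000′
λ: seconds/60 = 0.98333; minutes = 34 + 0.98333 = 34.98333

85° 38.100′ N, 124° 34.983′ W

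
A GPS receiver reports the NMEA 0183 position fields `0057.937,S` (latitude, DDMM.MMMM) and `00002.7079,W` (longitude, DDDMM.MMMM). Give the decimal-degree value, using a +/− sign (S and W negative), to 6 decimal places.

-0.965617, -0.045132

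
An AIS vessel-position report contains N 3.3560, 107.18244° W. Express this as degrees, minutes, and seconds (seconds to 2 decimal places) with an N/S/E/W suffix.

φ: 0.356000 × 60 = 21.36000′ → 21′, remainder × 60 = 21.6000″
Longitude: 0.182440° → 10.94640′; 0.94640 × 60 = 56.7840″

3°21′21.60″ N, 107°10′56.78″ W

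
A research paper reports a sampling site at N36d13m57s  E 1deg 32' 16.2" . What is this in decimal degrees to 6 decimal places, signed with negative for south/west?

36.232500, 1.537833

φ: 36 + 13/60 + 57/3600 = 36.2325000
N ⇒ keep positive
λ: 32′ + 16.2″ = 32.27000′; 1 + 32.27000/60 = 1.5378333
E → positive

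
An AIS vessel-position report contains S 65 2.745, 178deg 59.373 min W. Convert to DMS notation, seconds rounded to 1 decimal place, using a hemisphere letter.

65°02′44.7″ S, 178°59′22.4″ W

Latitude: fractional minutes 0.74500 × 60 = 44.700″
Lon: fractional minutes 0.37300 × 60 = 22.380″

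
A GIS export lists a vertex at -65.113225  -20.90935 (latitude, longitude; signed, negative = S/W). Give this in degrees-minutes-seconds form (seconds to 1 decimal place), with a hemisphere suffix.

65°06′47.6″ S, 20°54′33.7″ W

Latitude is negative → S; |value| = 65.113225
φ: 0.113225 × 60 = 6.79350′ → 6′, remainder × 60 = 47.610″
Longitude is negative → W; |value| = 20.909350
λ: 0.909350 × 60 = 54.56100′ → 54′, remainder × 60 = 33.660″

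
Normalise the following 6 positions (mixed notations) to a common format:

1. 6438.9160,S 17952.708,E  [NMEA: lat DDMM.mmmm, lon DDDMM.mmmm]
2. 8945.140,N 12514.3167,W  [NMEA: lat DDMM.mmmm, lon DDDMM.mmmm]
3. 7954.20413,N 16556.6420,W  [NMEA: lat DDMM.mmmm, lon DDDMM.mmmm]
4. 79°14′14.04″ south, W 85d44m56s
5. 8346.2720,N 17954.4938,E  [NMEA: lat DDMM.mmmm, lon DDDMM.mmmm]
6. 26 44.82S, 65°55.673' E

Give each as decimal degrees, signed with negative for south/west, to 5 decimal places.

1. -64.64860, 179.87847
2. 89.75233, -125.23861
3. 79.90340, -165.94403
4. -79.23723, -85.74889
5. 83.77120, 179.90823
6. -26.74700, 65.92788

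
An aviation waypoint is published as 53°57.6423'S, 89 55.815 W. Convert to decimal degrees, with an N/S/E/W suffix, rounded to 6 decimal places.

53.960705° S, 89.930250° W

φ: 53 + 57.6423/60 = 53.9607050
Longitude: 89 + 55.815/60 = 89.9302500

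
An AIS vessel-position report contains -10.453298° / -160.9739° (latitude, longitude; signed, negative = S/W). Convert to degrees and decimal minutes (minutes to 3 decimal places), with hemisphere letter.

10° 27.198′ S, 160° 58.434′ W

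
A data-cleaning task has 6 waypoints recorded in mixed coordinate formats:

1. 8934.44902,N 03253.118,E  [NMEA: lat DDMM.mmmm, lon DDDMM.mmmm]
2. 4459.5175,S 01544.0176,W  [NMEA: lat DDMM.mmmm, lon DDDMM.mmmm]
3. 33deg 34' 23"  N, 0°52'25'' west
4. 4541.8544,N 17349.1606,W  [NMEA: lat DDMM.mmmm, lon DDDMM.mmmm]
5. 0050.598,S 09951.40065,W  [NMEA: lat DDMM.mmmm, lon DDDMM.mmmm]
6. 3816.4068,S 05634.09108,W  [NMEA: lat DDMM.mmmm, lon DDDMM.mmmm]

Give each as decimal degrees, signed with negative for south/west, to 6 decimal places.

1. 89.574150, 32.885300
2. -44.991958, -15.733627
3. 33.573056, -0.873611
4. 45.697573, -173.819343
5. -0.843300, -99.856678
6. -38.273447, -56.568185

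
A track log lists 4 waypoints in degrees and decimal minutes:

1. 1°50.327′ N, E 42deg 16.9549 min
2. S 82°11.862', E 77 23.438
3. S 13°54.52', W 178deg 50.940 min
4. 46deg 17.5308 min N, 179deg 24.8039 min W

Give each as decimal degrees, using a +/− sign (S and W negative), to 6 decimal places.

Point 1:
  Latitude: 50.327′ = 0.838783°; total 1.8387833
  N → positive
  Longitude: 42 + 16.9549/60 = 42.2825817
  E ⇒ keep positive
Point 2:
  Lat: 11.862′ = 0.197700°; total 82.1977000
  S → negative
  Longitude: 23.438′ = 0.390633°; total 77.3906333
  E ⇒ keep positive
Point 3:
  Latitude: 54.52′ = 0.908667°; total 13.9086667
  hemisphere S, so the sign is −
  λ: 50.94′ = 0.849000°; total 178.8490000
  hemisphere W, so the sign is −
Point 4:
  Latitude: 46 + 17.5308/60 = 46.2921800
  N → positive
  Longitude: 24.8039′ = 0.413398°; total 179.4133983
  hemisphere W, so the sign is −

1. 1.838783, 42.282582
2. -82.197700, 77.390633
3. -13.908667, -178.849000
4. 46.292180, -179.413398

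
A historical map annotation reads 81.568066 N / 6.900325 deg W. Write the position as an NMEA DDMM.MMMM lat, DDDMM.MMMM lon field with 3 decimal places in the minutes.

8134.084,N / 00654.020,W

Lat: fractional part 0.568066 → 34.08396 minutes
λ: 6° + 0.900325 × 60 = 6° 54.01950′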